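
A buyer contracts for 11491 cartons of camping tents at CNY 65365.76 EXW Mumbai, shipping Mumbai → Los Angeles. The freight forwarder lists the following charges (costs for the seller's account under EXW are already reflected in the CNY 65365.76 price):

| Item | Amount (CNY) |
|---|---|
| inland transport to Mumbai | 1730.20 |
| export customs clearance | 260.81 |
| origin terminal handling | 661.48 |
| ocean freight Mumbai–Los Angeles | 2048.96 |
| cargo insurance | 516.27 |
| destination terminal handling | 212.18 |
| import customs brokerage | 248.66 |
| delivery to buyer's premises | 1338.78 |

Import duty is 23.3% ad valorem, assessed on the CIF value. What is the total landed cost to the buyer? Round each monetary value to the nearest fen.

EXW: the seller makes goods available at their premises; the buyer bears all onward costs.
CIF value = EXW price + inland to port + export clearance + origin terminal + freight + insurance = 65365.76 + 1730.20 + 260.81 + 661.48 + 2048.96 + 516.27 = 70583.48
Import duty = 70583.48 × 23.3% = 16445.95
Buyer bears: inland to port 1730.20 + export clearance 260.81 + origin terminal 661.48 + freight 2048.96 + insurance 516.27 + destination terminal 212.18 + brokerage 248.66 + delivery 1338.78 + duty 16445.95 = 23463.29
Landed cost = invoice 65365.76 + 23463.29 = 88829.05

Total landed cost: CNY 88829.05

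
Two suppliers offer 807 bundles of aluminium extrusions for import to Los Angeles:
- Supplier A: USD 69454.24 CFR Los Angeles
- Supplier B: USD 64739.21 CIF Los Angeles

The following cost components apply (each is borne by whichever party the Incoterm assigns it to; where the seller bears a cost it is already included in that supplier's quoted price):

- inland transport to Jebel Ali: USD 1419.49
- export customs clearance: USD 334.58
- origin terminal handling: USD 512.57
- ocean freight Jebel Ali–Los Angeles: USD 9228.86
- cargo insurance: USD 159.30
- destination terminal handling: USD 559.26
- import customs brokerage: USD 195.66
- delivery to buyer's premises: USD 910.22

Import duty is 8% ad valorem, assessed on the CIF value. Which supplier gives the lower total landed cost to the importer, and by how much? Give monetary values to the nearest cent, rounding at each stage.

Supplier B is cheaper by USD 5264.27

Supplier A (CFR):
CIF value = CFR price + insurance = 69454.24 + 159.30 = 69613.54
Import duty = 69613.54 × 8% = 5569.08
Buyer bears (A): 159.30 + 559.26 + 195.66 + 910.22 = 1824.44
Landed cost (A) = invoice 69454.24 + 1824.44 + duty 5569.08 = 76847.76
Supplier B (CIF):
The CIF price already equals the CIF value: 64739.21
Import duty = 64739.21 × 8% = 5179.14
Buyer bears (B): 559.26 + 195.66 + 910.22 = 1665.14
Landed cost (B) = invoice 64739.21 + 1665.14 + duty 5179.14 = 71583.49
Difference = |76847.76 − 71583.49| = 5264.27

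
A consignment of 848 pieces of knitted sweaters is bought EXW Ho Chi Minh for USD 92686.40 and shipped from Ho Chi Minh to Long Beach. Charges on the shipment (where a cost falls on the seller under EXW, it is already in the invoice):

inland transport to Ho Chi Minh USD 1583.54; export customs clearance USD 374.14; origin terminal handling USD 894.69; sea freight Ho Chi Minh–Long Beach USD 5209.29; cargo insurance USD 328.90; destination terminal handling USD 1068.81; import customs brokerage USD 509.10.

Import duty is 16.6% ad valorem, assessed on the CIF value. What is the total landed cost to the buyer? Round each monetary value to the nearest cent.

EXW: the seller makes goods available at their premises; the buyer bears all onward costs.
CIF value = EXW price + inland to port + export clearance + origin terminal + freight + insurance = 92686.40 + 1583.54 + 374.14 + 894.69 + 5209.29 + 328.90 = 101076.96
Import duty = 101076.96 × 16.6% = 16778.78
Buyer bears: inland to port 1583.54 + export clearance 374.14 + origin terminal 894.69 + freight 5209.29 + insurance 328.90 + destination terminal 1068.81 + brokerage 509.10 + duty 16778.78 = 26747.25
Landed cost = invoice 92686.40 + 26747.25 = 119433.65

Total landed cost: USD 119433.65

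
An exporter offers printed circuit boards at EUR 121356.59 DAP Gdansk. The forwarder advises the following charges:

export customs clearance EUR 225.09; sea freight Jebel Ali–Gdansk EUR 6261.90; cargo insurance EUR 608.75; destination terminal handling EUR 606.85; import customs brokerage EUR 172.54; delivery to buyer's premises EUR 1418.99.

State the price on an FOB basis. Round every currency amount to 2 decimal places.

FOB price: EUR 112460.10

Not relevant to the conversion: export clearance — on the seller under both DAP and FOB; already in the DAP price and stays in the FOB price. brokerage — on the buyer under both terms; not part of either seller's price.
From DAP to FOB, the seller no longer bears: freight, insurance, destination terminal, delivery.
FOB price = 121356.59 − 6261.90 − 608.75 − 606.85 − 1418.99 = 112460.10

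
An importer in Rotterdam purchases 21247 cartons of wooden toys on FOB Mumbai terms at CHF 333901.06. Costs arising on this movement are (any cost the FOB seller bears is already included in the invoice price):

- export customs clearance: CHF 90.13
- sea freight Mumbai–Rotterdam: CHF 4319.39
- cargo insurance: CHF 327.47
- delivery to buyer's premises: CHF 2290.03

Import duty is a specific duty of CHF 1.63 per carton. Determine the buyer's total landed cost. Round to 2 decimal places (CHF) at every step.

FOB: the seller bears costs until goods are on board at the origin port; the buyer bears freight, insurance and all costs thereafter.
Already in the invoice (seller's account under FOB): export clearance — exclude.
CIF value = FOB price + freight + insurance = 333901.06 + 4319.39 + 327.47 = 338547.92
Import duty = 21247 × 1.63 = 34632.61
Buyer bears: freight 4319.39 + insurance 327.47 + delivery 2290.03 + duty 34632.61 = 41569.50
Landed cost = invoice 333901.06 + 41569.50 = 375470.56

Total landed cost: CHF 375470.56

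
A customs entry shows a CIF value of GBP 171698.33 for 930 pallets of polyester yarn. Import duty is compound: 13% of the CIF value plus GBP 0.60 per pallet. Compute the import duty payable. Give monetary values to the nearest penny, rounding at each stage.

Import duty: GBP 22878.78

Ad valorem component: 171698.33 × 13% = 22320.78
Specific component: 930 × 0.60 = 558.00
Import duty = 22320.78 + 558.00 = 22878.78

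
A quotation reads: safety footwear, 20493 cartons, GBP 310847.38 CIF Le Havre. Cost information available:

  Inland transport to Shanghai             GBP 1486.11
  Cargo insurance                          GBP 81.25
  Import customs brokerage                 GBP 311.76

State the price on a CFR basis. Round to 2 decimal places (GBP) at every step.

Not relevant to the conversion: inland to port — on the seller under both CIF and CFR; already in the CIF price and stays in the CFR price. brokerage — on the buyer under both terms; not part of either seller's price.
From CIF to CFR, the seller no longer bears: insurance.
CFR price = 310847.38 − 81.25 = 310766.13

CFR price: GBP 310766.13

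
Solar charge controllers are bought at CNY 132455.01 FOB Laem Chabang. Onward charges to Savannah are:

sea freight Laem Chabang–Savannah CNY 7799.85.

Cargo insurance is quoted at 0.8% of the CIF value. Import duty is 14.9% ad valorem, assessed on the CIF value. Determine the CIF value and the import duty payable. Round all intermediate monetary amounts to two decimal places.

CIF value: CNY 141385.95; import duty: CNY 21066.51

Let C be the CIF value. C = FOB price + freight + 0.8% × C
C − 0.8% × C = 132455.01 + 7799.85
0.992 × C = 140254.86
C = 140254.86 / 0.992 = 141385.95
Insurance premium = 0.8% × 141385.95 = 1131.09
Import duty = 141385.95 × 14.9% = 21066.51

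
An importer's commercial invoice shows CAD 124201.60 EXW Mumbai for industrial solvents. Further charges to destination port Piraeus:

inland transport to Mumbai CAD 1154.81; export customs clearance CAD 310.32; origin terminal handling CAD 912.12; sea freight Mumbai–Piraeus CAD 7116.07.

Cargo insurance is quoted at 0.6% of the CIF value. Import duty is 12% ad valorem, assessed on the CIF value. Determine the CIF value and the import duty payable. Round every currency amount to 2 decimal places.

CIF value: CAD 134501.93; import duty: CAD 16140.23

Let C be the CIF value. C = EXW price + pre-shipment costs + freight + 0.6% × C
C − 0.6% × C = 124201.60 + 1154.81 + 310.32 + 912.12 + 7116.07
0.994 × C = 133694.92
C = 133694.92 / 0.994 = 134501.93
Insurance premium = 0.6% × 134501.93 = 807.01
Import duty = 134501.93 × 12% = 16140.23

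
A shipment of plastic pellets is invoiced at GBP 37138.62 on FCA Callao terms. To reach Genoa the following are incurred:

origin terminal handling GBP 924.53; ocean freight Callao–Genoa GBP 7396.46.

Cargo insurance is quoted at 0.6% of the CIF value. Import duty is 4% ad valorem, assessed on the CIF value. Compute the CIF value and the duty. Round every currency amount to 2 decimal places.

Let C be the CIF value. C = FCA price + pre-shipment costs + freight + 0.6% × C
C − 0.6% × C = 37138.62 + 924.53 + 7396.46
0.994 × C = 45459.61
C = 45459.61 / 0.994 = 45734.01
Insurance premium = 0.6% × 45734.01 = 274.40
Import duty = 45734.01 × 4% = 1829.36

CIF value: GBP 45734.01; import duty: GBP 1829.36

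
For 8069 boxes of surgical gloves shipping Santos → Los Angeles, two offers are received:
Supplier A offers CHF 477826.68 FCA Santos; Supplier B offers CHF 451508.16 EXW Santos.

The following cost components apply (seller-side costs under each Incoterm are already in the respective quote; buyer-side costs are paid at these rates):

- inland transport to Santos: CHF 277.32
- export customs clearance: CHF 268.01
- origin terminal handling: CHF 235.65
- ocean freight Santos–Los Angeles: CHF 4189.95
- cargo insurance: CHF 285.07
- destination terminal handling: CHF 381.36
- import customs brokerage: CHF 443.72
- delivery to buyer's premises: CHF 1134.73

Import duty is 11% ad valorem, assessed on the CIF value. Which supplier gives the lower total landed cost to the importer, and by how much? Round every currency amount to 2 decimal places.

Supplier B is cheaper by CHF 28608.24

Supplier A (FCA):
CIF value = FCA price + origin terminal + freight + insurance = 477826.68 + 235.65 + 4189.95 + 285.07 = 482537.35
Import duty = 482537.35 × 11% = 53079.11
Buyer bears (A): 235.65 + 4189.95 + 285.07 + 381.36 + 443.72 + 1134.73 = 6670.48
Landed cost (A) = invoice 477826.68 + 6670.48 + duty 53079.11 = 537576.27
Supplier B (EXW):
CIF value = EXW price + inland to port + export clearance + origin terminal + freight + insurance = 451508.16 + 277.32 + 268.01 + 235.65 + 4189.95 + 285.07 = 456764.16
Import duty = 456764.16 × 11% = 50244.06
Buyer bears (B): 277.32 + 268.01 + 235.65 + 4189.95 + 285.07 + 381.36 + 443.72 + 1134.73 = 7215.81
Landed cost (B) = invoice 451508.16 + 7215.81 + duty 50244.06 = 508968.03
Difference = |537576.27 − 508968.03| = 28608.24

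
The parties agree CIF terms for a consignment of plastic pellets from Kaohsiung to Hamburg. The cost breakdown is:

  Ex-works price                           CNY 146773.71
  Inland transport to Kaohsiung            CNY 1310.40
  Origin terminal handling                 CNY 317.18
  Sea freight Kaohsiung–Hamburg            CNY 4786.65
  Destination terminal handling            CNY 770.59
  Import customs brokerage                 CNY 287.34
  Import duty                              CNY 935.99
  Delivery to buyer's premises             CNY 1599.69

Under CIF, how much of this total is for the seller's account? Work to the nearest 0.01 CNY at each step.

Seller's account: CNY 153187.94

CIF: the seller pays costs through ocean freight and marine insurance to the destination port.
Seller's account: goods 146773.71 + inland to port 1310.40 + origin terminal 317.18 + freight 4786.65 = 153187.94
Buyer's account: destination terminal 770.59 + brokerage 287.34 + duty 935.99 + delivery 1599.69 = 3593.61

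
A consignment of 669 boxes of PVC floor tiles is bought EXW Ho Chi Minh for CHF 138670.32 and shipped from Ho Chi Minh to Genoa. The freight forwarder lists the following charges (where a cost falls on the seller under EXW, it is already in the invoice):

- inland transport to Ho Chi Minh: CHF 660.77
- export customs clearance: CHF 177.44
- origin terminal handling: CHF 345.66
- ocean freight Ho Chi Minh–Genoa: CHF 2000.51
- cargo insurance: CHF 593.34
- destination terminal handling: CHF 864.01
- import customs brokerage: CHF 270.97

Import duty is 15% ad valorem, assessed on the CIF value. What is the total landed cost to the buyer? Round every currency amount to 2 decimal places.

Total landed cost: CHF 164950.23

EXW: the seller makes goods available at their premises; the buyer bears all onward costs.
CIF value = EXW price + inland to port + export clearance + origin terminal + freight + insurance = 138670.32 + 660.77 + 177.44 + 345.66 + 2000.51 + 593.34 = 142448.04
Import duty = 142448.04 × 15% = 21367.21
Buyer bears: inland to port 660.77 + export clearance 177.44 + origin terminal 345.66 + freight 2000.51 + insurance 593.34 + destination terminal 864.01 + brokerage 270.97 + duty 21367.21 = 26279.91
Landed cost = invoice 138670.32 + 26279.91 = 164950.23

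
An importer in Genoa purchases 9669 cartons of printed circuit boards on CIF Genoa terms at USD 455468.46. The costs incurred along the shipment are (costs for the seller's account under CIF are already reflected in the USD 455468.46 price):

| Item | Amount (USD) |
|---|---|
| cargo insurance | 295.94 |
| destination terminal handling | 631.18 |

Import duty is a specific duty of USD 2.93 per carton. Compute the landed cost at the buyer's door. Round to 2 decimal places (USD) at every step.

CIF: the seller pays costs through ocean freight and marine insurance to the destination port.
Already in the invoice (seller's account under CIF): insurance — exclude.
The CIF price already equals the CIF value: 455468.46
Import duty = 9669 × 2.93 = 28330.17
Buyer bears: destination terminal 631.18 + duty 28330.17 = 28961.35
Landed cost = invoice 455468.46 + 28961.35 = 484429.81

Total landed cost: USD 484429.81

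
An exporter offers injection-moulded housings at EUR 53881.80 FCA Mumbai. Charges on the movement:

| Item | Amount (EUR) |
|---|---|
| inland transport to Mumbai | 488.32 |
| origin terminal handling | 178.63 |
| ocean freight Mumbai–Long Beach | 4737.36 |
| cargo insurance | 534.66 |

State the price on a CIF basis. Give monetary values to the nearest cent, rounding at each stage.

CIF price: EUR 59332.45

Not relevant to the conversion: inland to port — on the seller under both FCA and CIF; already in the FCA price and stays in the CIF price.
From FCA to CIF, the seller additionally bears: origin terminal, freight, insurance.
CIF price = 53881.80 + 178.63 + 4737.36 + 534.66 = 59332.45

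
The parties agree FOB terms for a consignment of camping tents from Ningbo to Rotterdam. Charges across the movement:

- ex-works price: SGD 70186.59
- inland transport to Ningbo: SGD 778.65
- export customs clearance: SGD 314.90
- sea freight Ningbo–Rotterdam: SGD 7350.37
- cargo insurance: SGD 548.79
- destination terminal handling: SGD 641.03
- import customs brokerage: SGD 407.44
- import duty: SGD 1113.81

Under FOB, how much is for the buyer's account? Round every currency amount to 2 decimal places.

Buyer's account: SGD 10061.44

FOB: the seller bears costs until goods are on board at the origin port; the buyer bears freight, insurance and all costs thereafter.
Seller's account: goods 70186.59 + inland to port 778.65 + export clearance 314.90 = 71280.14
Buyer's account: freight 7350.37 + insurance 548.79 + destination terminal 641.03 + brokerage 407.44 + duty 1113.81 = 10061.44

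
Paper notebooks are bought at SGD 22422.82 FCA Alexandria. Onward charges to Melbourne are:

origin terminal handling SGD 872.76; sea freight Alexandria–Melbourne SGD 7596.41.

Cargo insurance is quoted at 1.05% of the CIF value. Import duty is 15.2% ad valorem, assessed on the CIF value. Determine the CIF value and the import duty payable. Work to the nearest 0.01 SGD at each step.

CIF value: SGD 31219.80; import duty: SGD 4745.41

Let C be the CIF value. C = FCA price + pre-shipment costs + freight + 1.05% × C
C − 1.05% × C = 22422.82 + 872.76 + 7596.41
0.9895 × C = 30891.99
C = 30891.99 / 0.9895 = 31219.80
Insurance premium = 1.05% × 31219.80 = 327.81
Import duty = 31219.80 × 15.2% = 4745.41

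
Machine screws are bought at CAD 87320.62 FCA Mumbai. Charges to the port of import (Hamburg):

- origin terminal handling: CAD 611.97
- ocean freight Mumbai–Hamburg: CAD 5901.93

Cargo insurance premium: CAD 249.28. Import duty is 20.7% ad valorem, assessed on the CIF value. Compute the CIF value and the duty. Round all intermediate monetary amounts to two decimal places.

CIF value: CAD 94083.80; import duty: CAD 19475.35

CIF = FCA price + pre-shipment costs + freight + insurance
CIF = 87320.62 + 611.97 + 5901.93 + 249.28 = 94083.80
Import duty = 94083.80 × 20.7% = 19475.35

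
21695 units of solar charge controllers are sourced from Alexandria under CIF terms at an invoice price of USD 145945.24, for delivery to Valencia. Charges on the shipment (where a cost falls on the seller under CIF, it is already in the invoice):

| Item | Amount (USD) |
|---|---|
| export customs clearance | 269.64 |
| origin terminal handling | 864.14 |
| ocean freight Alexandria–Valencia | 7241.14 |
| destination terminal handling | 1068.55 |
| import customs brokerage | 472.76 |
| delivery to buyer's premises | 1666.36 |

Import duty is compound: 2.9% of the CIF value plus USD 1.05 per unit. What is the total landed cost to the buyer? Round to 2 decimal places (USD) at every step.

Total landed cost: USD 176165.07

CIF: the seller pays costs through ocean freight and marine insurance to the destination port.
Already in the invoice (seller's account under CIF): export clearance, origin terminal, freight — exclude.
The CIF price already equals the CIF value: 145945.24
Ad valorem component: 145945.24 × 2.9% = 4232.41
Specific component: 21695 × 1.05 = 22779.75
Import duty = 4232.41 + 22779.75 = 27012.16
Buyer bears: destination terminal 1068.55 + brokerage 472.76 + delivery 1666.36 + duty 27012.16 = 30219.83
Landed cost = invoice 145945.24 + 30219.83 = 176165.07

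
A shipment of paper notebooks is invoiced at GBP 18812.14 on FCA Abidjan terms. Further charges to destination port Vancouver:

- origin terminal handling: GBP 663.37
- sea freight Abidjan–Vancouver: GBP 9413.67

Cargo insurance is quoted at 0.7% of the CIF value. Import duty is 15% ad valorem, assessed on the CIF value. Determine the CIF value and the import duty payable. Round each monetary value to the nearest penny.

CIF value: GBP 29092.83; import duty: GBP 4363.92

Let C be the CIF value. C = FCA price + pre-shipment costs + freight + 0.7% × C
C − 0.7% × C = 18812.14 + 663.37 + 9413.67
0.993 × C = 28889.18
C = 28889.18 / 0.993 = 29092.83
Insurance premium = 0.7% × 29092.83 = 203.65
Import duty = 29092.83 × 15% = 4363.92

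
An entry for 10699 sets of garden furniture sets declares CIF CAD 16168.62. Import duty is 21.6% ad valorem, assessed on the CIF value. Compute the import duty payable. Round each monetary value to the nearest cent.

Import duty: CAD 3492.42

Import duty = 16168.62 × 21.6% = 3492.42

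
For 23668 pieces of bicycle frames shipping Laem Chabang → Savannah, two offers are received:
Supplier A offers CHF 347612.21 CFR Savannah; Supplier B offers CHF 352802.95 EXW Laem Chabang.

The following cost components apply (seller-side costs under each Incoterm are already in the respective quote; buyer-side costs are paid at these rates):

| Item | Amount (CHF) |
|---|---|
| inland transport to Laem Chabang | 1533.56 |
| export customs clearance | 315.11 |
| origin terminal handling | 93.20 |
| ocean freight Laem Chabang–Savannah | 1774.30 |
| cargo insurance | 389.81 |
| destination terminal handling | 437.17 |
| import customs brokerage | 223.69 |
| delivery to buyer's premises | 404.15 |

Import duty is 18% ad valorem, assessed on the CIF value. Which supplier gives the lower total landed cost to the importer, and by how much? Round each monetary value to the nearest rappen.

Supplier A is cheaper by CHF 10510.16

Supplier A (CFR):
CIF value = CFR price + insurance = 347612.21 + 389.81 = 348002.02
Import duty = 348002.02 × 18% = 62640.36
Buyer bears (A): 389.81 + 437.17 + 223.69 + 404.15 = 1454.82
Landed cost (A) = invoice 347612.21 + 1454.82 + duty 62640.36 = 411707.39
Supplier B (EXW):
CIF value = EXW price + inland to port + export clearance + origin terminal + freight + insurance = 352802.95 + 1533.56 + 315.11 + 93.20 + 1774.30 + 389.81 = 356908.93
Import duty = 356908.93 × 18% = 64243.61
Buyer bears (B): 1533.56 + 315.11 + 93.20 + 1774.30 + 389.81 + 437.17 + 223.69 + 404.15 = 5170.99
Landed cost (B) = invoice 352802.95 + 5170.99 + duty 64243.61 = 422217.55
Difference = |411707.39 − 422217.55| = 10510.16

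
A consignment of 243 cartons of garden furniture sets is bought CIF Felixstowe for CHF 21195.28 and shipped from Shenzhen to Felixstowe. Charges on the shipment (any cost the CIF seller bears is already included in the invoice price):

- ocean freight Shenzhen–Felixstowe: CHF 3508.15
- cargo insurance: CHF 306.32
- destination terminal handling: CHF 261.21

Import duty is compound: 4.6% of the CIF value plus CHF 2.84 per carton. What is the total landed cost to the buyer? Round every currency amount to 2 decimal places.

CIF: the seller pays costs through ocean freight and marine insurance to the destination port.
Already in the invoice (seller's account under CIF): freight, insurance — exclude.
The CIF price already equals the CIF value: 21195.28
Ad valorem component: 21195.28 × 4.6% = 974.98
Specific component: 243 × 2.84 = 690.12
Import duty = 974.98 + 690.12 = 1665.10
Buyer bears: destination terminal 261.21 + duty 1665.10 = 1926.31
Landed cost = invoice 21195.28 + 1926.31 = 23121.59

Total landed cost: CHF 23121.59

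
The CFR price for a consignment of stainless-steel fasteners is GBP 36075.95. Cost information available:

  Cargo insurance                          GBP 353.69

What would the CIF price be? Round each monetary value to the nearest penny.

CIF price: GBP 36429.64

From CFR to CIF, the seller additionally bears: insurance.
CIF price = 36075.95 + 353.69 = 36429.64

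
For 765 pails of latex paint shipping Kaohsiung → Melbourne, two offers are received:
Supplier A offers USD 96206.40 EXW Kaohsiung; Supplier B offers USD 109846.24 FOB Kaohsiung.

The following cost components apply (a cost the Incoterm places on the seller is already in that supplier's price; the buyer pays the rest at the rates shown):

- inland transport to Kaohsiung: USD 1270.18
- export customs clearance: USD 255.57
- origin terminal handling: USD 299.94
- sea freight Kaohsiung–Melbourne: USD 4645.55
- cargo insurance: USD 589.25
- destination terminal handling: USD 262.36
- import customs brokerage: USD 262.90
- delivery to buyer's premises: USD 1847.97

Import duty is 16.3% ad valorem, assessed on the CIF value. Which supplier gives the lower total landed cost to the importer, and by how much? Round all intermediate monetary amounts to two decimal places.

Supplier A is cheaper by USD 13739.86

Supplier A (EXW):
CIF value = EXW price + inland to port + export clearance + origin terminal + freight + insurance = 96206.40 + 1270.18 + 255.57 + 299.94 + 4645.55 + 589.25 = 103266.89
Import duty = 103266.89 × 16.3% = 16832.50
Buyer bears (A): 1270.18 + 255.57 + 299.94 + 4645.55 + 589.25 + 262.36 + 262.90 + 1847.97 = 9433.72
Landed cost (A) = invoice 96206.40 + 9433.72 + duty 16832.50 = 122472.62
Supplier B (FOB):
CIF value = FOB price + freight + insurance = 109846.24 + 4645.55 + 589.25 = 115081.04
Import duty = 115081.04 × 16.3% = 18758.21
Buyer bears (B): 4645.55 + 589.25 + 262.36 + 262.90 + 1847.97 = 7608.03
Landed cost (B) = invoice 109846.24 + 7608.03 + duty 18758.21 = 136212.48
Difference = |122472.62 − 136212.48| = 13739.86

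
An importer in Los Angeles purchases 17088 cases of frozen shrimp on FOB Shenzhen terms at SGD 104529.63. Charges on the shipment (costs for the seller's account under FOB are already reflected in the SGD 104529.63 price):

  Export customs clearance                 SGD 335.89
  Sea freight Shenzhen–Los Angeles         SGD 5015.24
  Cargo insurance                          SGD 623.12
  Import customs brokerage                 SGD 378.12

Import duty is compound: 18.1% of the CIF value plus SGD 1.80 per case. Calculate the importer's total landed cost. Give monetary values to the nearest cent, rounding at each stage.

Total landed cost: SGD 161244.92

FOB: the seller bears costs until goods are on board at the origin port; the buyer bears freight, insurance and all costs thereafter.
Already in the invoice (seller's account under FOB): export clearance — exclude.
CIF value = FOB price + freight + insurance = 104529.63 + 5015.24 + 623.12 = 110167.99
Ad valorem component: 110167.99 × 18.1% = 19940.41
Specific component: 17088 × 1.80 = 30758.40
Import duty = 19940.41 + 30758.40 = 50698.81
Buyer bears: freight 5015.24 + insurance 623.12 + brokerage 378.12 + duty 50698.81 = 56715.29
Landed cost = invoice 104529.63 + 56715.29 = 161244.92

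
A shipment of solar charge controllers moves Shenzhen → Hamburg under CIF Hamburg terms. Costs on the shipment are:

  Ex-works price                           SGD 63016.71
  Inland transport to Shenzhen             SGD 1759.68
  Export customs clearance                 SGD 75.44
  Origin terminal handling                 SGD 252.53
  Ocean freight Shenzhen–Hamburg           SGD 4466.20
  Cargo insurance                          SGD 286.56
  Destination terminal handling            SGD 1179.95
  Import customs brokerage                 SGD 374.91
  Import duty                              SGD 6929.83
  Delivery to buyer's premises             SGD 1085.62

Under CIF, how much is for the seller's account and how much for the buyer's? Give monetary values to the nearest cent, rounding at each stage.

Seller: SGD 69857.12; buyer: SGD 9570.31

CIF: the seller pays costs through ocean freight and marine insurance to the destination port.
Seller's account: goods 63016.71 + inland to port 1759.68 + export clearance 75.44 + origin terminal 252.53 + freight 4466.20 + insurance 286.56 = 69857.12
Buyer's account: destination terminal 1179.95 + brokerage 374.91 + duty 6929.83 + delivery 1085.62 = 9570.31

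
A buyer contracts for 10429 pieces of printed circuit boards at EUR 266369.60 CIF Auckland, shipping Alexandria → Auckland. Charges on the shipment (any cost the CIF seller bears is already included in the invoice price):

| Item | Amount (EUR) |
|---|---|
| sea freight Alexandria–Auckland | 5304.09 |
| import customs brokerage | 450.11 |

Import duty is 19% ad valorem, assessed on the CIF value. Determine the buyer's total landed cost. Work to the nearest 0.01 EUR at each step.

CIF: the seller pays costs through ocean freight and marine insurance to the destination port.
Already in the invoice (seller's account under CIF): freight — exclude.
The CIF price already equals the CIF value: 266369.60
Import duty = 266369.60 × 19% = 50610.22
Buyer bears: brokerage 450.11 + duty 50610.22 = 51060.33
Landed cost = invoice 266369.60 + 51060.33 = 317429.93

Total landed cost: EUR 317429.93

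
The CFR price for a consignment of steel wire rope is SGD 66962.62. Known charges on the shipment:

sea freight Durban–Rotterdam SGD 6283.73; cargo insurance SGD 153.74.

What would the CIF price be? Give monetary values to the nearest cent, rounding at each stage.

Not relevant to the conversion: freight — on the seller under both CFR and CIF; already in the CFR price and stays in the CIF price.
From CFR to CIF, the seller additionally bears: insurance.
CIF price = 66962.62 + 153.74 = 67116.36

CIF price: SGD 67116.36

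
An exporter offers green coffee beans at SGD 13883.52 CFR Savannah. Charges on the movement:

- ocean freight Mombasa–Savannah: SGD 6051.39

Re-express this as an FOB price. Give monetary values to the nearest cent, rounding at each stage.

From CFR to FOB, the seller no longer bears: freight.
FOB price = 13883.52 − 6051.39 = 7832.13

FOB price: SGD 7832.13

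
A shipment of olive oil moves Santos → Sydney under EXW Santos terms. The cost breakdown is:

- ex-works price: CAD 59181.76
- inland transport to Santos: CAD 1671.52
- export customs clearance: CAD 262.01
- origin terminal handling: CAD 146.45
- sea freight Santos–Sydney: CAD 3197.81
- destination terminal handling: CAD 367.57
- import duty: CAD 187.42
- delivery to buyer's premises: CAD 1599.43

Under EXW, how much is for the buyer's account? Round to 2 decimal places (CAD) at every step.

Buyer's account: CAD 7432.21

EXW: the seller makes goods available at their premises; the buyer bears all onward costs.
Seller's account: goods 59181.76 = 59181.76
Buyer's account: inland to port 1671.52 + export clearance 262.01 + origin terminal 146.45 + freight 3197.81 + destination terminal 367.57 + duty 187.42 + delivery 1599.43 = 7432.21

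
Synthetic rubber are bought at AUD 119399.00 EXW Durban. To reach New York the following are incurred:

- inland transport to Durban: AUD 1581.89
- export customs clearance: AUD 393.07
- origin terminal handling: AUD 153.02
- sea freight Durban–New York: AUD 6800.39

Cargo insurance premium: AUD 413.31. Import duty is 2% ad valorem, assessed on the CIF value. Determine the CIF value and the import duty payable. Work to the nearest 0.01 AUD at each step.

CIF = EXW price + pre-shipment costs + freight + insurance
CIF = 119399.00 + 1581.89 + 393.07 + 153.02 + 6800.39 + 413.31 = 128740.68
Import duty = 128740.68 × 2% = 2574.81

CIF value: AUD 128740.68; import duty: AUD 2574.81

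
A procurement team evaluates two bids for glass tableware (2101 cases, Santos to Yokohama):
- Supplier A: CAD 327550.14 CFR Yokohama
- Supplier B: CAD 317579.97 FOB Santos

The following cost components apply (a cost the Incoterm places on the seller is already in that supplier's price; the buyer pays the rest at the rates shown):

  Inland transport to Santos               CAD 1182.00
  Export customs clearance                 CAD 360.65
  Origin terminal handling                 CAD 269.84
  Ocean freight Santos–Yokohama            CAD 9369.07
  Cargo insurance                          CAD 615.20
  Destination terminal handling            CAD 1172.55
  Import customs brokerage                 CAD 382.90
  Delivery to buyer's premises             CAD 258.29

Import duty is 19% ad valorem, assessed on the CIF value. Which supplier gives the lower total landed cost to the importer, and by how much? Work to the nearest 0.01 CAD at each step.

Supplier A (CFR):
CIF value = CFR price + insurance = 327550.14 + 615.20 = 328165.34
Import duty = 328165.34 × 19% = 62351.41
Buyer bears (A): 615.20 + 1172.55 + 382.90 + 258.29 = 2428.94
Landed cost (A) = invoice 327550.14 + 2428.94 + duty 62351.41 = 392330.49
Supplier B (FOB):
CIF value = FOB price + freight + insurance = 317579.97 + 9369.07 + 615.20 = 327564.24
Import duty = 327564.24 × 19% = 62237.21
Buyer bears (B): 9369.07 + 615.20 + 1172.55 + 382.90 + 258.29 = 11798.01
Landed cost (B) = invoice 317579.97 + 11798.01 + duty 62237.21 = 391615.19
Difference = |392330.49 − 391615.19| = 715.30

Supplier B is cheaper by CAD 715.30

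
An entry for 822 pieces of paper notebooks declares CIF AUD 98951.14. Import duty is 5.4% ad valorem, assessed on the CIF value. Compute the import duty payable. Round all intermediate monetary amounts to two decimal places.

Import duty: AUD 5343.36

Import duty = 98951.14 × 5.4% = 5343.36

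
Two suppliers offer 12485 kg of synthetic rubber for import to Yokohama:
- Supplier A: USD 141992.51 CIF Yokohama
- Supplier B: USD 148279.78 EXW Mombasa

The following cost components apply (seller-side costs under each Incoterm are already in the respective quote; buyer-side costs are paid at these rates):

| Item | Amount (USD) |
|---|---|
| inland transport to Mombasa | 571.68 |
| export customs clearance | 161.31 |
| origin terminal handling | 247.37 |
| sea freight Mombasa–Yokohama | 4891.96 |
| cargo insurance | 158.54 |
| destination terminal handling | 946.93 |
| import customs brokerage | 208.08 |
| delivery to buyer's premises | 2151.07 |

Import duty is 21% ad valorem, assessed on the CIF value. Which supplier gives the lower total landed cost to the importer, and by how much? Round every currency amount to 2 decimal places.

Supplier A is cheaper by USD 14904.93

Supplier A (CIF):
The CIF price already equals the CIF value: 141992.51
Import duty = 141992.51 × 21% = 29818.43
Buyer bears (A): 946.93 + 208.08 + 2151.07 = 3306.08
Landed cost (A) = invoice 141992.51 + 3306.08 + duty 29818.43 = 175117.02
Supplier B (EXW):
CIF value = EXW price + inland to port + export clearance + origin terminal + freight + insurance = 148279.78 + 571.68 + 161.31 + 247.37 + 4891.96 + 158.54 = 154310.64
Import duty = 154310.64 × 21% = 32405.23
Buyer bears (B): 571.68 + 161.31 + 247.37 + 4891.96 + 158.54 + 946.93 + 208.08 + 2151.07 = 9336.94
Landed cost (B) = invoice 148279.78 + 9336.94 + duty 32405.23 = 190021.95
Difference = |175117.02 − 190021.95| = 14904.93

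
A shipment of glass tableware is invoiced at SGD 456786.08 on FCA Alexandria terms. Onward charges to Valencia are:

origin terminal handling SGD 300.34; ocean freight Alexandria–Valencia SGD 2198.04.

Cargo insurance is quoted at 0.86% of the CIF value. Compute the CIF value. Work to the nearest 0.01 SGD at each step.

CIF value: SGD 463268.57

Let C be the CIF value. C = FCA price + pre-shipment costs + freight + 0.86% × C
C − 0.86% × C = 456786.08 + 300.34 + 2198.04
0.9914 × C = 459284.46
C = 459284.46 / 0.9914 = 463268.57
Insurance premium = 0.86% × 463268.57 = 3984.11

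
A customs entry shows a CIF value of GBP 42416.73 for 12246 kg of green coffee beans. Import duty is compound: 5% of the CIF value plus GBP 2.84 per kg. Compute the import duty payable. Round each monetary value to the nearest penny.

Ad valorem component: 42416.73 × 5% = 2120.84
Specific component: 12246 × 2.84 = 34778.64
Import duty = 2120.84 + 34778.64 = 36899.48

Import duty: GBP 36899.48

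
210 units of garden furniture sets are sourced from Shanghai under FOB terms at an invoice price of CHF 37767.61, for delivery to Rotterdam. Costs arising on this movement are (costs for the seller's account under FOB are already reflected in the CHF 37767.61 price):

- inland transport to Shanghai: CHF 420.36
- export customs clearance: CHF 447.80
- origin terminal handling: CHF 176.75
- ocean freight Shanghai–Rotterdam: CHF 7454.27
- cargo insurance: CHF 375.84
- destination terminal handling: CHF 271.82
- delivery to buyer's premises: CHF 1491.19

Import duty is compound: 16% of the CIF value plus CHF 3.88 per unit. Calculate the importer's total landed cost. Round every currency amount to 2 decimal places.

Total landed cost: CHF 55471.17

FOB: the seller bears costs until goods are on board at the origin port; the buyer bears freight, insurance and all costs thereafter.
Already in the invoice (seller's account under FOB): inland to port, export clearance, origin terminal — exclude.
CIF value = FOB price + freight + insurance = 37767.61 + 7454.27 + 375.84 = 45597.72
Ad valorem component: 45597.72 × 16% = 7295.64
Specific component: 210 × 3.88 = 814.80
Import duty = 7295.64 + 814.80 = 8110.44
Buyer bears: freight 7454.27 + insurance 375.84 + destination terminal 271.82 + delivery 1491.19 + duty 8110.44 = 17703.56
Landed cost = invoice 37767.61 + 17703.56 = 55471.17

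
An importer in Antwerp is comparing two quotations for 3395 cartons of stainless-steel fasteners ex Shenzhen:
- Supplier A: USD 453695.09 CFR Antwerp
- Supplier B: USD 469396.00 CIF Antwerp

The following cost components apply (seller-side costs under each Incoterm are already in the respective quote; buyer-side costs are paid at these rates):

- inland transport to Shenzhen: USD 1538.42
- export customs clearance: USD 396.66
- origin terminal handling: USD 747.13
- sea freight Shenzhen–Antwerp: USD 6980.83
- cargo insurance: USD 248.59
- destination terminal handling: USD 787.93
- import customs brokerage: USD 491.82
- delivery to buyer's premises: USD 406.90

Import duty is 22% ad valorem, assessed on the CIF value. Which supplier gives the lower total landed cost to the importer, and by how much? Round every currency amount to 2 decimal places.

Supplier A (CFR):
CIF value = CFR price + insurance = 453695.09 + 248.59 = 453943.68
Import duty = 453943.68 × 22% = 99867.61
Buyer bears (A): 248.59 + 787.93 + 491.82 + 406.90 = 1935.24
Landed cost (A) = invoice 453695.09 + 1935.24 + duty 99867.61 = 555497.94
Supplier B (CIF):
The CIF price already equals the CIF value: 469396.00
Import duty = 469396.00 × 22% = 103267.12
Buyer bears (B): 787.93 + 491.82 + 406.90 = 1686.65
Landed cost (B) = invoice 469396.00 + 1686.65 + duty 103267.12 = 574349.77
Difference = |555497.94 − 574349.77| = 18851.83

Supplier A is cheaper by USD 18851.83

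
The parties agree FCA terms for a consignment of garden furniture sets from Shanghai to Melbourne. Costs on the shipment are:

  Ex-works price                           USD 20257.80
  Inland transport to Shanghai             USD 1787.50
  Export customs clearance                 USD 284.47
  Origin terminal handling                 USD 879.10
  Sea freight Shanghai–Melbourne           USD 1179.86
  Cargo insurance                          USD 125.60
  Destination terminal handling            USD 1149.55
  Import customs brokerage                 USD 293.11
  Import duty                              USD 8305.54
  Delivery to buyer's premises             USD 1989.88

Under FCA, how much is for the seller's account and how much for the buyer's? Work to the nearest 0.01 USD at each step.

FCA: the seller delivers export-cleared goods to the carrier; the buyer bears costs from that point.
Seller's account: goods 20257.80 + inland to port 1787.50 + export clearance 284.47 = 22329.77
Buyer's account: origin terminal 879.10 + freight 1179.86 + insurance 125.60 + destination terminal 1149.55 + brokerage 293.11 + duty 8305.54 + delivery 1989.88 = 13922.64

Seller: USD 22329.77; buyer: USD 13922.64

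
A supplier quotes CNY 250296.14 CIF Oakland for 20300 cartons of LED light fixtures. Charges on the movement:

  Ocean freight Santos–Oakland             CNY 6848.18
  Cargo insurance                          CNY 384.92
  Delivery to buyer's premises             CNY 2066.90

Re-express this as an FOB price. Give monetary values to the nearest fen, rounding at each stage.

FOB price: CNY 243063.04

Not relevant to the conversion: delivery — on the buyer under both terms; not part of either seller's price.
From CIF to FOB, the seller no longer bears: freight, insurance.
FOB price = 250296.14 − 6848.18 − 384.92 = 243063.04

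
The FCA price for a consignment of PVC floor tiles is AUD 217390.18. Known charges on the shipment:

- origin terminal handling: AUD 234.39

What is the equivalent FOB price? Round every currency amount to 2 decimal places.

From FCA to FOB, the seller additionally bears: origin terminal.
FOB price = 217390.18 + 234.39 = 217624.57

FOB price: AUD 217624.57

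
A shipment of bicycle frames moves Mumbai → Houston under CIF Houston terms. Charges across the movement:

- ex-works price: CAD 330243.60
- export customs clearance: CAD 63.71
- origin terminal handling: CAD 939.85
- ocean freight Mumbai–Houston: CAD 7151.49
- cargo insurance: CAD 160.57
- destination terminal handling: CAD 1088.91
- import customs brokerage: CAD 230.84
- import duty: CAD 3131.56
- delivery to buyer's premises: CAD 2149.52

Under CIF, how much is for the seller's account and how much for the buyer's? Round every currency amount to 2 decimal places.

CIF: the seller pays costs through ocean freight and marine insurance to the destination port.
Seller's account: goods 330243.60 + export clearance 63.71 + origin terminal 939.85 + freight 7151.49 + insurance 160.57 = 338559.22
Buyer's account: destination terminal 1088.91 + brokerage 230.84 + duty 3131.56 + delivery 2149.52 = 6600.83

Seller: CAD 338559.22; buyer: CAD 6600.83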